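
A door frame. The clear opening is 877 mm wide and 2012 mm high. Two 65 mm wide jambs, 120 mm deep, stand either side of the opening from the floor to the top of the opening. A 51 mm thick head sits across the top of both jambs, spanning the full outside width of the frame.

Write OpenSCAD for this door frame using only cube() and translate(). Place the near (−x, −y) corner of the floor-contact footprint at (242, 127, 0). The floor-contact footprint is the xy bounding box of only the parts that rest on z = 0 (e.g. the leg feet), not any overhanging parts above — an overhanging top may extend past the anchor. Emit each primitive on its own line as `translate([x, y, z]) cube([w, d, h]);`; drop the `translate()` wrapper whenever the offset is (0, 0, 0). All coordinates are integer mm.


translate([242, 127, 0]) cube([65, 120, 2012]);
translate([1184, 127, 0]) cube([65, 120, 2012]);
translate([242, 127, 2012]) cube([1007, 120, 51]);


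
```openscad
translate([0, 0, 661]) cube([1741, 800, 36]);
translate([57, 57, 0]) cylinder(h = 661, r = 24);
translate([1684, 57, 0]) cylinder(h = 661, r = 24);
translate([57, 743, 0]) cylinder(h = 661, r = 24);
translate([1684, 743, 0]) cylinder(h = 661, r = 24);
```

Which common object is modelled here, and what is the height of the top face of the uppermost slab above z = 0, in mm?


A table. The table height is 697 mm.

A 1741×800×36 slab sits at z = 661 on four Ø48 mm round legs — a table. The top surface is at 661 + 36 = 697 mm.


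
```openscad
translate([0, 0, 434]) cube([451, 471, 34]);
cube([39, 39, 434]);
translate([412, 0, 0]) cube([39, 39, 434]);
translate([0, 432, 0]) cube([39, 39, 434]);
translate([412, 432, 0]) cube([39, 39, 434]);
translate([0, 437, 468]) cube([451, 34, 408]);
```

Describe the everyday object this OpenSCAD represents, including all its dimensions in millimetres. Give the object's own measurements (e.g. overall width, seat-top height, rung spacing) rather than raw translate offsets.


A chair. The seat is a 451×471×34 mm slab with its top at z = 468 mm, on four 39×39 mm corner legs (flush with the seat edges, standing on z = 0). A flat backrest 34 mm thick, 408 mm tall, spans the full seat width and rises from the seat top along its +y edge, rear face flush with the rear of the seat.


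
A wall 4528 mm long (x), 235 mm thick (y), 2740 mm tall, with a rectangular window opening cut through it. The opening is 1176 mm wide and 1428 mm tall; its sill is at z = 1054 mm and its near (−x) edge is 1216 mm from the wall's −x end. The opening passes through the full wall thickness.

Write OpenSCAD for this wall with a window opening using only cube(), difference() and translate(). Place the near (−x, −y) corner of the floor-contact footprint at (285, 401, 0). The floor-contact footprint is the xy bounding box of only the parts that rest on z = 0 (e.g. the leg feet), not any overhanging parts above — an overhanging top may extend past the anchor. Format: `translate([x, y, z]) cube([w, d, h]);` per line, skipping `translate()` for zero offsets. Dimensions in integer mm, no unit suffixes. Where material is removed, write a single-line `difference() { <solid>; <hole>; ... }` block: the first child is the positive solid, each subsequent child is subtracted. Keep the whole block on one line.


difference() { translate([285, 401, 0]) cube([4528, 235, 2740]); translate([1501, 401, 1054]) cube([1176, 235, 1428]); }


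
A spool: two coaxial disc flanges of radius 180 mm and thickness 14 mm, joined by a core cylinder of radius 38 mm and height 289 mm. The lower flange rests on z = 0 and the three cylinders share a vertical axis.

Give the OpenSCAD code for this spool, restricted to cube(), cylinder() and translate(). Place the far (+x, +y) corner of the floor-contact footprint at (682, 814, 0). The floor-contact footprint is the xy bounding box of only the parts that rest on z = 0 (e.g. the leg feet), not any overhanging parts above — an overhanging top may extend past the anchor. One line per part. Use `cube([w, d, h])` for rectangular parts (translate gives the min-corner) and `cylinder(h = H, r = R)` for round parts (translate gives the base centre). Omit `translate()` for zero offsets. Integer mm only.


translate([502, 634, 0]) cylinder(h = 14, r = 180);
translate([502, 634, 14]) cylinder(h = 289, r = 38);
translate([502, 634, 303]) cylinder(h = 14, r = 180);


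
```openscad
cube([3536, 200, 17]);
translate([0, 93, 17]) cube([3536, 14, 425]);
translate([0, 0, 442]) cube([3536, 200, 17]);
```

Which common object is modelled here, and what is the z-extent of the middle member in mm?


An I-beam. The web height is 425 mm.

Two wide flanges with a thin centred web — an I-beam. Overall 459 mm minus two 17 mm flanges gives a web of 459 − 2·17 = 425 mm.


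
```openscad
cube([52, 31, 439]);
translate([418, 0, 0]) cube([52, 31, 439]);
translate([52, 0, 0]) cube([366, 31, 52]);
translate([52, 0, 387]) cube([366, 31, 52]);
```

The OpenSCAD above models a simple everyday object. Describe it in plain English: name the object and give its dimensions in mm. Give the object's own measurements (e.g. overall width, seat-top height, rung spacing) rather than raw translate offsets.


A rectangular picture frame lying in the x–z plane (depth along y). The opening is 366 mm wide (x) by 335 mm tall (z), surrounded by a border 52 mm wide on all four sides. The frame is 31 mm deep and is made of two full-height vertical stiles with two horizontal rails fitted between them.


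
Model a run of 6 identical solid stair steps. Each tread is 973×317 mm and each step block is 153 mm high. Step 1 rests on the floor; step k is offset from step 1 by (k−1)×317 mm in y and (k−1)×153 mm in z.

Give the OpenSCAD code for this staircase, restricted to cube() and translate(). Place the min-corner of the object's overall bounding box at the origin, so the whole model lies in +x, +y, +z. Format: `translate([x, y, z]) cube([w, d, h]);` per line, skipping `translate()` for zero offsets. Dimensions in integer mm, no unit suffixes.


cube([973, 317, 153]);
translate([0, 317, 153]) cube([973, 317, 153]);
translate([0, 634, 306]) cube([973, 317, 153]);
translate([0, 951, 459]) cube([973, 317, 153]);
translate([0, 1268, 612]) cube([973, 317, 153]);
translate([0, 1585, 765]) cube([973, 317, 153]);


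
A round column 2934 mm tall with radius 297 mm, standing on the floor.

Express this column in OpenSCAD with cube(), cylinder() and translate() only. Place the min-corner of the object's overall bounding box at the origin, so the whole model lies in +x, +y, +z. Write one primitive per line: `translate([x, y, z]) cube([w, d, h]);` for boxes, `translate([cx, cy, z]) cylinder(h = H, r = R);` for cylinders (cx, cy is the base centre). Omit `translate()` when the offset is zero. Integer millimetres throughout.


translate([297, 297, 0]) cylinder(h = 2934, r = 297);


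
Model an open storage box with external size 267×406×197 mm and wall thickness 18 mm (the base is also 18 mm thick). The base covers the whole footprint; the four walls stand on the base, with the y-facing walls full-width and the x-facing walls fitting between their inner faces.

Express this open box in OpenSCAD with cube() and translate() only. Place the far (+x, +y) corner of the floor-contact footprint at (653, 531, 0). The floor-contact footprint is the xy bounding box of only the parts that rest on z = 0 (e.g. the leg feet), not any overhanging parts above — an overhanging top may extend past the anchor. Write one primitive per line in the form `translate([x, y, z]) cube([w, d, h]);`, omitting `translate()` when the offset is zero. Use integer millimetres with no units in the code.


translate([386, 125, 0]) cube([267, 406, 18]);
translate([386, 125, 18]) cube([267, 18, 179]);
translate([386, 513, 18]) cube([267, 18, 179]);
translate([386, 143, 18]) cube([18, 370, 179]);
translate([635, 143, 18]) cube([18, 370, 179]);


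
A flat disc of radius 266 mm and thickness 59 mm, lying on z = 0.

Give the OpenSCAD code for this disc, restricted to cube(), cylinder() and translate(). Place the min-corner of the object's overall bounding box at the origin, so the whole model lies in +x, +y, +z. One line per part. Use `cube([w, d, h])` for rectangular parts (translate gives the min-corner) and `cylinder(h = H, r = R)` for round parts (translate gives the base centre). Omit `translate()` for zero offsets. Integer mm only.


translate([266, 266, 0]) cylinder(h = 59, r = 266);


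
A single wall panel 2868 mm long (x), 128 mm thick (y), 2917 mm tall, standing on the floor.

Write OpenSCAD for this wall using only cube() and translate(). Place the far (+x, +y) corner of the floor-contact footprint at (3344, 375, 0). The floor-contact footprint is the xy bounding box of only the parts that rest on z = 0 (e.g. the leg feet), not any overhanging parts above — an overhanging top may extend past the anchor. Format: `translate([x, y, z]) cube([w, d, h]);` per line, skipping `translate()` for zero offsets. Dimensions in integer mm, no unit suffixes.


translate([476, 247, 0]) cube([2868, 128, 2917]);


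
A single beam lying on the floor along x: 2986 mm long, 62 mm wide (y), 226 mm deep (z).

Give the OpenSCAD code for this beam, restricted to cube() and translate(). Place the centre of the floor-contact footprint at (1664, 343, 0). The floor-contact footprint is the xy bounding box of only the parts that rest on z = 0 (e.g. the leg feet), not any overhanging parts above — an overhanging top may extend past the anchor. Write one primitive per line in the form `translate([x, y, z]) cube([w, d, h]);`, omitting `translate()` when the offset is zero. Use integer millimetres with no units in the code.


translate([171, 312, 0]) cube([2986, 62, 226]);


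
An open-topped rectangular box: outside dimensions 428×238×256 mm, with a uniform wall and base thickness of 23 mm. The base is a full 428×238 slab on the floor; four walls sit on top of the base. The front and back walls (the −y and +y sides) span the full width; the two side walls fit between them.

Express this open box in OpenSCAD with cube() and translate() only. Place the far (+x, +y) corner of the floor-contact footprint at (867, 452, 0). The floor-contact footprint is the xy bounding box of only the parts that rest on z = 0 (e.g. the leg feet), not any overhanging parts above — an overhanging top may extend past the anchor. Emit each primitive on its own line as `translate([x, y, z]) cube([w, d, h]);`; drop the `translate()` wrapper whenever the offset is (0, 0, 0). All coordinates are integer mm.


translate([439, 214, 0]) cube([428, 238, 23]);
translate([439, 214, 23]) cube([428, 23, 233]);
translate([439, 429, 23]) cube([428, 23, 233]);
translate([439, 237, 23]) cube([23, 192, 233]);
translate([844, 237, 23]) cube([23, 192, 233]);


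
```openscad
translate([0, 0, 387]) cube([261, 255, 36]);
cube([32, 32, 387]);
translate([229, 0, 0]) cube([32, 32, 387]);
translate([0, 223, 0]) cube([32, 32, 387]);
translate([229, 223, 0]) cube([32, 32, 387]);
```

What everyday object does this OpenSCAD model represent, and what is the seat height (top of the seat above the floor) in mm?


A stool. The seat height is 423 mm.

A 261×255×36 slab at z = 387 on four corner posts — a stool. The seat top is 387 + 36 = 423 mm.


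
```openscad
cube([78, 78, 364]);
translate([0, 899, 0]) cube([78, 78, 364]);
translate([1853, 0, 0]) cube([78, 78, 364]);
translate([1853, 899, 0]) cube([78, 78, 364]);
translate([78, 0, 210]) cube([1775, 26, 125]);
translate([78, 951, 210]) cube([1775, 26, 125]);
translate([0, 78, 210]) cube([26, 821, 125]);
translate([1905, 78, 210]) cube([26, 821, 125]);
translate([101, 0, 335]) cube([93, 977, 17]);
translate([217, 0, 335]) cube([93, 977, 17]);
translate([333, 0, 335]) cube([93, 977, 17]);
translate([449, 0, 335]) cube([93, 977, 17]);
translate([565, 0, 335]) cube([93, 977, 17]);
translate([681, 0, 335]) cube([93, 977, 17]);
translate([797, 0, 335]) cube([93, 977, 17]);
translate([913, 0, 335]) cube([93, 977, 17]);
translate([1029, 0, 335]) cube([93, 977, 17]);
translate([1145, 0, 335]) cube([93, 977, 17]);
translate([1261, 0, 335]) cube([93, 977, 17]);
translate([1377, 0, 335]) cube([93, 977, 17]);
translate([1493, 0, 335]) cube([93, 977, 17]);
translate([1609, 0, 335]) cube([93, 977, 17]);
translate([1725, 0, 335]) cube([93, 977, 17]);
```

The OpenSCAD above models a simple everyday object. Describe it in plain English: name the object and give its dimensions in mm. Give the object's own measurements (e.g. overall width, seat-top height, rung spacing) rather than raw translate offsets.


A bed frame 1931 mm long (x) by 977 mm wide (y). Four 78×78 mm corner posts, 364 mm tall, at the corners of the footprint. Four rails of 26 mm thickness and 125 mm height run between adjacent posts with their undersides at z = 210 mm, their outer faces flush with the outside of the frame (the two x-running rails run between the posts' inner faces; the two y-running rails run between the posts' inner faces). 15 slats, each 93 mm wide (x) and 17 mm thick, lie across the top of the two x-running rails, running the full 977 mm width of the frame in y; along x they sit between the end posts with a 23 mm gap after the −x posts and between neighbouring slats, leaving 35 mm before the +x posts.


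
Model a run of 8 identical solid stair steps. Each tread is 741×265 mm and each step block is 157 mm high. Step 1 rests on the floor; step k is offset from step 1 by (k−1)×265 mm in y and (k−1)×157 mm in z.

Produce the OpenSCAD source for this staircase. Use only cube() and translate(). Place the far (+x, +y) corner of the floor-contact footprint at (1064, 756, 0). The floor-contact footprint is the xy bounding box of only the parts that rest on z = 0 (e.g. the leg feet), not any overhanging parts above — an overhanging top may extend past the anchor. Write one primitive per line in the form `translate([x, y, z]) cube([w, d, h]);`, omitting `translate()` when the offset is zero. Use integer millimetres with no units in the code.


translate([323, 491, 0]) cube([741, 265, 157]);
translate([323, 756, 157]) cube([741, 265, 157]);
translate([323, 1021, 314]) cube([741, 265, 157]);
translate([323, 1286, 471]) cube([741, 265, 157]);
translate([323, 1551, 628]) cube([741, 265, 157]);
translate([323, 1816, 785]) cube([741, 265, 157]);
translate([323, 2081, 942]) cube([741, 265, 157]);
translate([323, 2346, 1099]) cube([741, 265, 157]);


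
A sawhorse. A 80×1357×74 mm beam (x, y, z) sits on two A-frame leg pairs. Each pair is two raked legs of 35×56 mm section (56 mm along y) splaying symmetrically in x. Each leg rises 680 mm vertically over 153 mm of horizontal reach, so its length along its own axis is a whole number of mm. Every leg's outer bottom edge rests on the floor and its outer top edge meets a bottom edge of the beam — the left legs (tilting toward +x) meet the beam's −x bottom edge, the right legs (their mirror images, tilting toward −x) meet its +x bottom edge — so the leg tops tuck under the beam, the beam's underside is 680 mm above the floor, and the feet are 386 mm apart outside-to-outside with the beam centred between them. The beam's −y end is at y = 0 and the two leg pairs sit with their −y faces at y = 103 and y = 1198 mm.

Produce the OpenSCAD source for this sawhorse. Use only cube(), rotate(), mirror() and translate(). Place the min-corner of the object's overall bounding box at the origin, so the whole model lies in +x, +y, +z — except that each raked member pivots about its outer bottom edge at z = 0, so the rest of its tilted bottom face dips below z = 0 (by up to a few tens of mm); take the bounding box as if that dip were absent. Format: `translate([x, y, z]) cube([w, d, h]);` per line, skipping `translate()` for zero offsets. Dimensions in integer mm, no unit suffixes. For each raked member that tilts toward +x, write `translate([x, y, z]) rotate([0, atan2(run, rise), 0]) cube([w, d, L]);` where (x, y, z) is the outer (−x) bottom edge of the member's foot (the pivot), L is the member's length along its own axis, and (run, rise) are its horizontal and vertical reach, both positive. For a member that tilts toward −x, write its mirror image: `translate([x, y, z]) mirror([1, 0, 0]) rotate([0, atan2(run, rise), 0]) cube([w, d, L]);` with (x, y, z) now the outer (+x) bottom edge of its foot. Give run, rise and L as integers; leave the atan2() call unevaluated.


// leg length = √(153² + 680²) = 697
// right-leg outer foot x = 2·153 + 80 = 386
// beam min-corner = (153, 0, 680)
translate([153, 0, 680]) cube([80, 1357, 74]);
translate([0, 103, 0]) rotate([0, atan2(153, 680), 0]) cube([35, 56, 697]);
translate([386, 103, 0]) mirror([1, 0, 0]) rotate([0, atan2(153, 680), 0]) cube([35, 56, 697]);
translate([0, 1198, 0]) rotate([0, atan2(153, 680), 0]) cube([35, 56, 697]);
translate([386, 1198, 0]) mirror([1, 0, 0]) rotate([0, atan2(153, 680), 0]) cube([35, 56, 697]);


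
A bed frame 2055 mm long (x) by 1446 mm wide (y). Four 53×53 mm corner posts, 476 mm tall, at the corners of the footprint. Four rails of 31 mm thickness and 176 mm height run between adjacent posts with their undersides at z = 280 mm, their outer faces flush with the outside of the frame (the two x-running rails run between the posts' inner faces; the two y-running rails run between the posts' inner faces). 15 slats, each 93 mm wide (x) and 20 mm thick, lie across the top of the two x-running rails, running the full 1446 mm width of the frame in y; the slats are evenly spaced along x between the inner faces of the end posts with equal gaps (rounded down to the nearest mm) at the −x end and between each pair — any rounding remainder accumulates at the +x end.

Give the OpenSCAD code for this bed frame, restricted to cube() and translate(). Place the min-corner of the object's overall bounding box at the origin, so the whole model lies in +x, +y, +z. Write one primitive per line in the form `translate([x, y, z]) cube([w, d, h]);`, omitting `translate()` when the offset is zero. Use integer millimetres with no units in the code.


// slat z = rail_z + rail_h = 280 + 176 = 456
// slat gap = ⌊(1949 − 15·93) / 16⌋ = 34
cube([53, 53, 476]);
translate([0, 1393, 0]) cube([53, 53, 476]);
translate([2002, 0, 0]) cube([53, 53, 476]);
translate([2002, 1393, 0]) cube([53, 53, 476]);
translate([53, 0, 280]) cube([1949, 31, 176]);
translate([53, 1415, 280]) cube([1949, 31, 176]);
translate([0, 53, 280]) cube([31, 1340, 176]);
translate([2024, 53, 280]) cube([31, 1340, 176]);
translate([87, 0, 456]) cube([93, 1446, 20]);
translate([214, 0, 456]) cube([93, 1446, 20]);
translate([341, 0, 456]) cube([93, 1446, 20]);
translate([468, 0, 456]) cube([93, 1446, 20]);
translate([595, 0, 456]) cube([93, 1446, 20]);
translate([722, 0, 456]) cube([93, 1446, 20]);
translate([849, 0, 456]) cube([93, 1446, 20]);
translate([976, 0, 456]) cube([93, 1446, 20]);
translate([1103, 0, 456]) cube([93, 1446, 20]);
translate([1230, 0, 456]) cube([93, 1446, 20]);
translate([1357, 0, 456]) cube([93, 1446, 20]);
translate([1484, 0, 456]) cube([93, 1446, 20]);
translate([1611, 0, 456]) cube([93, 1446, 20]);
translate([1738, 0, 456]) cube([93, 1446, 20]);
translate([1865, 0, 456]) cube([93, 1446, 20]);


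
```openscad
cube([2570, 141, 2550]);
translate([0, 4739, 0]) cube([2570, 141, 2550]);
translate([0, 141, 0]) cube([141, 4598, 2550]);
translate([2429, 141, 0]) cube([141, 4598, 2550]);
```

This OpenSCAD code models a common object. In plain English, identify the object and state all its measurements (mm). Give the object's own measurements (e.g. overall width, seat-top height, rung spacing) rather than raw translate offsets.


The wall frame of a small rectangular building: four walls, each 2550 mm tall and 141 mm thick, enclosing a footprint 2570 mm (x) by 4880 mm (y) outside-to-outside, with no floor or roof. The front and back walls (the −y and +y sides) span the full width; the two side walls fit between them.


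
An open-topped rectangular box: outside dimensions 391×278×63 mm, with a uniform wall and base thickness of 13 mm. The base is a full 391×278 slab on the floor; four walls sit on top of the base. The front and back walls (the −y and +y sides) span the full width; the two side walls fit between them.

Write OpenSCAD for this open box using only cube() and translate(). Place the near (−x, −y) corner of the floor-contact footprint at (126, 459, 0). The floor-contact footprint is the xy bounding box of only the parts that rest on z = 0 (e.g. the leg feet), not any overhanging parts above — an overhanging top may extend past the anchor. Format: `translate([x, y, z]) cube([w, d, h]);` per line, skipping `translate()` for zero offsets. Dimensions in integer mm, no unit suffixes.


translate([126, 459, 0]) cube([391, 278, 13]);
translate([126, 459, 13]) cube([391, 13, 50]);
translate([126, 724, 13]) cube([391, 13, 50]);
translate([126, 472, 13]) cube([13, 252, 50]);
translate([504, 472, 13]) cube([13, 252, 50]);


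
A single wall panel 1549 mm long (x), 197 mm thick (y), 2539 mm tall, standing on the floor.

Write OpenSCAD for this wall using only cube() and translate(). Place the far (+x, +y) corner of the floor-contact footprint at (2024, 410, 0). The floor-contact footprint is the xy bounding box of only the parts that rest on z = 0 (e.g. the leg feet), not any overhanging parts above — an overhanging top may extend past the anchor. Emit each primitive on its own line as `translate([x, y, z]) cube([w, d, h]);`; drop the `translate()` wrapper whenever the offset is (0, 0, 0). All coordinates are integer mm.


translate([475, 213, 0]) cube([1549, 197, 2539]);


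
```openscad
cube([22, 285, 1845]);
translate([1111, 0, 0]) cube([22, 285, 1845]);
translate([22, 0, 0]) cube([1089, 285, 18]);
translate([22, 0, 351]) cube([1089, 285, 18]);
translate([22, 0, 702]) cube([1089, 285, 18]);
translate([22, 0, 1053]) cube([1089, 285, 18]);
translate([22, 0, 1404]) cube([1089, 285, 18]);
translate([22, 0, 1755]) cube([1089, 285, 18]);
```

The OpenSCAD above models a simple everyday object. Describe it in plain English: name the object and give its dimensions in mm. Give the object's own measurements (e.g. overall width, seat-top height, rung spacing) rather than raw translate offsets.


An open bookshelf. Two side panels, each 22 mm thick, 285 mm deep and 1845 mm tall, stand 1133 mm apart (outside-to-outside). Between them sit 6 shelves, each 18 mm thick and 285 mm deep, spanning the full gap between the sides. The bottom shelf rests on the floor (its underside at z = 0) and the clear gap between one shelf's top and the next shelf's underside is 333 mm.


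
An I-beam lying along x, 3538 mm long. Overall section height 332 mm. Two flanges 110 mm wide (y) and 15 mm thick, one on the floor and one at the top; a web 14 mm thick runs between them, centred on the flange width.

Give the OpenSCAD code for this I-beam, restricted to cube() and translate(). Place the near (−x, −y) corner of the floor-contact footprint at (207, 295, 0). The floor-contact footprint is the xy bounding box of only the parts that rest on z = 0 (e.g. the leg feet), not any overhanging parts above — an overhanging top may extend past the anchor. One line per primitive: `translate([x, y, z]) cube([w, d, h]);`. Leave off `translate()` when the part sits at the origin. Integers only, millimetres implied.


translate([207, 295, 0]) cube([3538, 110, 15]);
translate([207, 343, 15]) cube([3538, 14, 302]);
translate([207, 295, 317]) cube([3538, 110, 15]);


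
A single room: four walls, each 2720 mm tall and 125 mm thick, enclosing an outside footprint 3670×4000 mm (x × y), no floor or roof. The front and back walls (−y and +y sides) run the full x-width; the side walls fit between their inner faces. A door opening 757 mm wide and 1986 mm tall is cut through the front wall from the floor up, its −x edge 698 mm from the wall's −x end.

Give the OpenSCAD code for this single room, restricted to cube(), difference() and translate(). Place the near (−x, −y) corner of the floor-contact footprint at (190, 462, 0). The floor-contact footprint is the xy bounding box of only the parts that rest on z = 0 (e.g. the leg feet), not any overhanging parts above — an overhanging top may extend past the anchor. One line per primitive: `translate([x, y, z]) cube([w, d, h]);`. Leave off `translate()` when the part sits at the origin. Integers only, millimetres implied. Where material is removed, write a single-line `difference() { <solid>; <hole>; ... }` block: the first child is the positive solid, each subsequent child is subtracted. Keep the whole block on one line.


difference() { translate([190, 462, 0]) cube([3670, 125, 2720]); translate([888, 462, 0]) cube([757, 125, 1986]); }
translate([190, 4337, 0]) cube([3670, 125, 2720]);
translate([190, 587, 0]) cube([125, 3750, 2720]);
translate([3735, 587, 0]) cube([125, 3750, 2720]);


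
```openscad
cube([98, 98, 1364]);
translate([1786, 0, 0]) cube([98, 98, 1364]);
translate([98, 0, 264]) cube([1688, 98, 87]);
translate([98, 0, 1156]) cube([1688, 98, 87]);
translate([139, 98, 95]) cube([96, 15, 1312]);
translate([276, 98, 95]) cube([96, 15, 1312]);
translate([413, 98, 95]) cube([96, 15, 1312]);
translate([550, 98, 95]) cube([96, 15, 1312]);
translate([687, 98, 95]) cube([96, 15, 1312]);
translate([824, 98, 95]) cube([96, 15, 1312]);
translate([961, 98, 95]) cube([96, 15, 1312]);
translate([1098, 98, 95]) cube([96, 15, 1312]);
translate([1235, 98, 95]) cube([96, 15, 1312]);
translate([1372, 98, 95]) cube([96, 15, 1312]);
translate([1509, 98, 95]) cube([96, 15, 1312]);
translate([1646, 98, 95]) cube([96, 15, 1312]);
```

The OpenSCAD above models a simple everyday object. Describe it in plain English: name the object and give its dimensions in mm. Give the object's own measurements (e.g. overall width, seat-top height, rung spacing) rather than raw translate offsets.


A fence section. Two 98×98 mm posts, 1364 mm tall, stand on the floor with a clear span of 1688 mm between their inner faces. Two horizontal rails of 98×87 mm section span the gap between the posts with their undersides at z = 264 mm and z = 1156 mm, flush with the posts' −y face. 12 pickets, each 96 mm wide, 15 mm thick and 1312 mm tall, are fixed to the +y face of the rails with their bottoms at z = 95 mm, spaced across the span with a 41 mm gap after the −x post and between neighbouring pickets, with 44 mm left before the +x post.


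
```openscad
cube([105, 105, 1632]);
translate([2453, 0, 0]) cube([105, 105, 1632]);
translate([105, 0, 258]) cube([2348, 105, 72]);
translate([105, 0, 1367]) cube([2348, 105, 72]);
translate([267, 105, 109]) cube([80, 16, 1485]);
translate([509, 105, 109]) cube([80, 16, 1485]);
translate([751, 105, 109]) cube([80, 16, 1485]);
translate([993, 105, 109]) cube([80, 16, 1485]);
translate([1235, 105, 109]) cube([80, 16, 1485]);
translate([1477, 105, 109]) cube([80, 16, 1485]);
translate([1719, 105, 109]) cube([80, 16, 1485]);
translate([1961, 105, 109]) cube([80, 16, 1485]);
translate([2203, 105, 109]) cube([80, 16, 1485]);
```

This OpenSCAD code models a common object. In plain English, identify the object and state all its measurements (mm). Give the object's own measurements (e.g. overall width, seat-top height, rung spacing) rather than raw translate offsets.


A fence section. Two 105×105 mm posts, 1632 mm tall, stand on the floor with a clear span of 2348 mm between their inner faces. Two horizontal rails of 105×72 mm section span the gap between the posts with their undersides at z = 258 mm and z = 1367 mm, flush with the posts' −y face. 9 pickets, each 80 mm wide, 16 mm thick and 1485 mm tall, are fixed to the +y face of the rails with their bottoms at z = 109 mm, spaced across the span with a 162 mm gap after the −x post and between neighbouring pickets, with 170 mm left before the +x post.


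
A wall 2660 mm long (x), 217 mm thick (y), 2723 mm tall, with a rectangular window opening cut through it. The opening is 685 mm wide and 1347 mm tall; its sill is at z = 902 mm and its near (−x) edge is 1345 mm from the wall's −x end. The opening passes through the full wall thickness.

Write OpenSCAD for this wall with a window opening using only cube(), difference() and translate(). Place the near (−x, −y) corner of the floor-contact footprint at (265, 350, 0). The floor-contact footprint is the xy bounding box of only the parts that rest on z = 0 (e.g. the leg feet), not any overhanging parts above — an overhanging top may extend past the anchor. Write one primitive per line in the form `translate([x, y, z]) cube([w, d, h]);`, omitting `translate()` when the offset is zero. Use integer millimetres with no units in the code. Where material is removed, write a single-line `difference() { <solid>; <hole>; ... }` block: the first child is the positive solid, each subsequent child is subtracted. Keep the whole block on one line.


difference() { translate([265, 350, 0]) cube([2660, 217, 2723]); translate([1610, 350, 902]) cube([685, 217, 1347]); }


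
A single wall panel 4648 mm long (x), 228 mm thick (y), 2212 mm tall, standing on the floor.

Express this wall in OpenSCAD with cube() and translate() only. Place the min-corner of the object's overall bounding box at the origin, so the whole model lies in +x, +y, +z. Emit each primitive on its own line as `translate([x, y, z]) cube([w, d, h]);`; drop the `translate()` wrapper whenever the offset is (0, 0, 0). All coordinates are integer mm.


cube([4648, 228, 2212]);


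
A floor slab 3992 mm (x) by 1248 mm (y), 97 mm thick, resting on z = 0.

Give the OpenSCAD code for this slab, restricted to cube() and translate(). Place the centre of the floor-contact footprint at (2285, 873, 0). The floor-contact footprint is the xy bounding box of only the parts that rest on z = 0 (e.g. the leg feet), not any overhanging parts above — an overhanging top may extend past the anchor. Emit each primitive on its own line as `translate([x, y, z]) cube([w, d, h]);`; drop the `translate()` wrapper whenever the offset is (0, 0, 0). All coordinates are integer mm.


translate([289, 249, 0]) cube([3992, 1248, 97]);


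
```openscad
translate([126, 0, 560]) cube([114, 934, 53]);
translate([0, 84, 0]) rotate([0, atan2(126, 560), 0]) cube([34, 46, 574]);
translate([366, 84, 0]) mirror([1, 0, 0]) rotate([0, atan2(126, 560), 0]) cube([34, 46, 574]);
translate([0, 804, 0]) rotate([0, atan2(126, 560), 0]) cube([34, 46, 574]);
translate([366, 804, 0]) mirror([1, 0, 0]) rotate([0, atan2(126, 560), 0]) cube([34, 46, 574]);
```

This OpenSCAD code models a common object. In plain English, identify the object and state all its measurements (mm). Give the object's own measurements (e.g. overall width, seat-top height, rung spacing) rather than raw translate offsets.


A sawhorse. A 114×934×53 mm beam (x, y, z) sits on two A-frame leg pairs. Each pair is two raked legs of 34×46 mm section (46 mm along y) splaying symmetrically in x. Each leg rises 560 mm vertically over 126 mm of horizontal reach and is 574 mm long along its own axis. Every leg's outer bottom edge rests on the floor and its outer top edge meets a bottom edge of the beam — the left legs (tilting toward +x) meet the beam's −x bottom edge, the right legs (their mirror images, tilting toward −x) meet its +x bottom edge — so the leg tops tuck under the beam, the beam's underside is 560 mm above the floor, and the feet are 366 mm apart outside-to-outside with the beam centred between them. The two leg pairs are set in 84 mm from either end of the beam.


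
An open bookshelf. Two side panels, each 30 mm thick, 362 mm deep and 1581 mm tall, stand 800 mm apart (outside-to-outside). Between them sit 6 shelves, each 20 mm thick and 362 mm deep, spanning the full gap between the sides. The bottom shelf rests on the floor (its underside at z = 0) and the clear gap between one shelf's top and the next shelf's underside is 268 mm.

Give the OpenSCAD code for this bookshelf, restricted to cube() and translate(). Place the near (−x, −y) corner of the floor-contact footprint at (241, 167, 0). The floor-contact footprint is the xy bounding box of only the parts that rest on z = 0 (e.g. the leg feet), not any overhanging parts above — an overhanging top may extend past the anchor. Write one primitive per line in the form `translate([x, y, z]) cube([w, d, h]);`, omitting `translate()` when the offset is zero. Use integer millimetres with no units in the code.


translate([241, 167, 0]) cube([30, 362, 1581]);
translate([1011, 167, 0]) cube([30, 362, 1581]);
translate([271, 167, 0]) cube([740, 362, 20]);
translate([271, 167, 288]) cube([740, 362, 20]);
translate([271, 167, 576]) cube([740, 362, 20]);
translate([271, 167, 864]) cube([740, 362, 20]);
translate([271, 167, 1152]) cube([740, 362, 20]);
translate([271, 167, 1440]) cube([740, 362, 20]);


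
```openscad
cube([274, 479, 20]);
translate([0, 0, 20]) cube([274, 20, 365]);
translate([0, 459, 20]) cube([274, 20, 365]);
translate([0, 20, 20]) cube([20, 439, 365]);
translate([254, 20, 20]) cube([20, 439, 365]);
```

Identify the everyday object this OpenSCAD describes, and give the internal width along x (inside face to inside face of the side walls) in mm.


An open box. The internal width is 234 mm.

A 274×479 base slab with four walls standing on it — an open box. The base is 274 mm wide and the walls are 20 mm thick, so the internal width is 274 − 2 × 20 = 234 mm.


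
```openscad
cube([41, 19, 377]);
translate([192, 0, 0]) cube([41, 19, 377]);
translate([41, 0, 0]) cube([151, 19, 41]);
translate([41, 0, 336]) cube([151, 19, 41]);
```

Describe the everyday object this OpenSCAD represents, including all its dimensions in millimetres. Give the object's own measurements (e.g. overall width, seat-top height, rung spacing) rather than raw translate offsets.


A rectangular picture frame lying in the x–z plane (depth along y). The opening is 151 mm wide (x) by 295 mm tall (z), surrounded by a border 41 mm wide on all four sides. The frame is 19 mm deep and is made of two full-height vertical stiles with two horizontal rails fitted between them.


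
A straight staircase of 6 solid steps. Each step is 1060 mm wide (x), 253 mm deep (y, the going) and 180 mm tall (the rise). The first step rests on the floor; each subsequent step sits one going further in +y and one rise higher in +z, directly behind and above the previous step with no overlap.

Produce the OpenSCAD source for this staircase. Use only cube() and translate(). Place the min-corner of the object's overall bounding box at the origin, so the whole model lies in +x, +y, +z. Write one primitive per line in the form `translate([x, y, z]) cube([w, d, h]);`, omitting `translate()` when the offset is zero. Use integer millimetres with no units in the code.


cube([1060, 253, 180]);
translate([0, 253, 180]) cube([1060, 253, 180]);
translate([0, 506, 360]) cube([1060, 253, 180]);
translate([0, 759, 540]) cube([1060, 253, 180]);
translate([0, 1012, 720]) cube([1060, 253, 180]);
translate([0, 1265, 900]) cube([1060, 253, 180]);


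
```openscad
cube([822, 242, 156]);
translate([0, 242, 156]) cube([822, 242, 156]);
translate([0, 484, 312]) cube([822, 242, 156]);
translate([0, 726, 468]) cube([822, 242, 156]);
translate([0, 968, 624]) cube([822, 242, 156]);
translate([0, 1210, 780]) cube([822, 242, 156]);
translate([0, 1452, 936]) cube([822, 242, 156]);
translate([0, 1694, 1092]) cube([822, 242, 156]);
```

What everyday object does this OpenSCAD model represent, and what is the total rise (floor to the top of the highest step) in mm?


A staircase. The total rise is 1248 mm.

8 identical blocks, each offset up and back from the previous — a staircase. Each step is 156 mm tall and there are 8 of them, so the total rise is 8 × 156 = 1248 mm.


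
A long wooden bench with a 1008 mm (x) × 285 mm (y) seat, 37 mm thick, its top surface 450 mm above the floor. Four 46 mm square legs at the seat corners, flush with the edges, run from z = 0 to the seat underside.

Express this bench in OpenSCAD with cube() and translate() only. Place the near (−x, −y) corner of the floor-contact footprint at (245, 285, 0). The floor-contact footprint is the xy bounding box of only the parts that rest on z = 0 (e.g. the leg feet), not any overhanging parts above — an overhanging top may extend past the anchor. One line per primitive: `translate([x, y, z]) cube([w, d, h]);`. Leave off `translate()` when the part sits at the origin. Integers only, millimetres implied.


translate([245, 285, 413]) cube([1008, 285, 37]);
translate([245, 285, 0]) cube([46, 46, 413]);
translate([245, 524, 0]) cube([46, 46, 413]);
translate([1207, 285, 0]) cube([46, 46, 413]);
translate([1207, 524, 0]) cube([46, 46, 413]);


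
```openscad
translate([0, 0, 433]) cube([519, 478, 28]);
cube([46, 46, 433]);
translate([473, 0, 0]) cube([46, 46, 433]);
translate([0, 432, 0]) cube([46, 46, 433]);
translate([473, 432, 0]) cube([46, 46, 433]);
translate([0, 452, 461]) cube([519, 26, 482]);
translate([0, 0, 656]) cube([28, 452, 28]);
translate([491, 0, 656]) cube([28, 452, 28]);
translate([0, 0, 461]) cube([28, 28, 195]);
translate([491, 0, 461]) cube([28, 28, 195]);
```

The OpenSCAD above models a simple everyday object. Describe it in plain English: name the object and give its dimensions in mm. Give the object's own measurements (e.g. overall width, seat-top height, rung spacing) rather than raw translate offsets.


A chair. The seat is a 519×478×28 mm slab with its top at z = 461 mm, on four 46×46 mm corner legs (flush with the seat edges, standing on z = 0). A flat backrest 26 mm thick, 482 mm tall, spans the full seat width and rises from the seat top along its +y edge, rear face flush with the rear of the seat. Two armrests of 28×28 mm section run along each side from the seat's front edge to the front of the backrest, top faces 223 mm above the seat top and outer faces flush with the seat's x-edges; a 28×28 mm post under the front of each armrest stands on the seat at the front corner.


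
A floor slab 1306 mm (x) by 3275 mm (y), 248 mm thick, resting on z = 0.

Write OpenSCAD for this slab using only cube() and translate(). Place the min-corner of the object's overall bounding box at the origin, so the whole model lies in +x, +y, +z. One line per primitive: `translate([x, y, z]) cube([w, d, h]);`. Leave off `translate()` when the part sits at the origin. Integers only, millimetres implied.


cube([1306, 3275, 248]);


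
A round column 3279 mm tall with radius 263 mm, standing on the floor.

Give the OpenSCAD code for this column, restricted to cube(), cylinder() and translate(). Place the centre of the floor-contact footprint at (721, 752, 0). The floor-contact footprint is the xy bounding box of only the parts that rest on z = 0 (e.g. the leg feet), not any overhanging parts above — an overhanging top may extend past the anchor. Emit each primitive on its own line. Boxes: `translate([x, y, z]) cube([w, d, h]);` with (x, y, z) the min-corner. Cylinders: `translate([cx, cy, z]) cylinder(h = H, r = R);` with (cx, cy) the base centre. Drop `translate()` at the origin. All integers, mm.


translate([721, 752, 0]) cylinder(h = 3279, r = 263);


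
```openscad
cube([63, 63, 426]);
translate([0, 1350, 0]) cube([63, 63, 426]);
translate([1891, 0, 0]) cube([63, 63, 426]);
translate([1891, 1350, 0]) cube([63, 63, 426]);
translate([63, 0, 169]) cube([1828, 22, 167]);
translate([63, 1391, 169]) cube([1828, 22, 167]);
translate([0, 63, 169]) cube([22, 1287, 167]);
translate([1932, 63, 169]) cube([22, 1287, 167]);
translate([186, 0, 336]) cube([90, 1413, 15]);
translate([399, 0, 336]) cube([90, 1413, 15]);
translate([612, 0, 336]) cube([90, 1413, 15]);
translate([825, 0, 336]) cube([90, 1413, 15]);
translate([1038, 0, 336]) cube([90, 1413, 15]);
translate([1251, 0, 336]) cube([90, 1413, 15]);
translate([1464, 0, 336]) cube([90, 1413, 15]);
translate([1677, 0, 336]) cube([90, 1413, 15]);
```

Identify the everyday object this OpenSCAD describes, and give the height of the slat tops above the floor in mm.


A bed frame. The slat-top height is 351 mm.

Four posts, four rails, and a row of slats — a bed frame. Slats sit on the rails at z = 169 + 167 = 336; with slat thickness 15, the top is 351 mm.
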